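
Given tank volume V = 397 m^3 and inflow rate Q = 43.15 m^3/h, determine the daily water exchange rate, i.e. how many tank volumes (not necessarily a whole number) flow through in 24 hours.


Daily flow volume = 43.15 m^3/h * 24 h = 1035.6 m^3/day
Exchanges = daily flow / tank volume = 1035.6 / 397 = 2.60856 exchanges/day

2.60856 exchanges/day


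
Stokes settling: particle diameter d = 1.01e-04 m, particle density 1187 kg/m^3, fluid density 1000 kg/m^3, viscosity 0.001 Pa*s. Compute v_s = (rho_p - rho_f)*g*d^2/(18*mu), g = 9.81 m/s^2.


Density difference: rho_p - rho_f = 1187 - 1000 = 187 kg/m^3
d^2 = (1.01e-04)^2 = 1.0201e-08 m^2
Numerator = (rho_p - rho_f) * g * d^2 = 187 * 9.81 * 1.0201e-08 = 1.8713428e-05
Denominator = 18 * mu = 18 * 0.001 = 0.018
v_s = 1.8713428e-05 / 0.018 = 0.00103963 m/s
Check: Re = rho_f * v_s * d / mu = 1000 * 0.00103963 * 1.01e-04 / 0.001 = 0.105 < 1, so Stokes' law applies.

0.00103963 m/s


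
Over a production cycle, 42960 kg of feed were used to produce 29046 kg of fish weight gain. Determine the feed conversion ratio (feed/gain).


FCR = feed consumed / weight gained
FCR = 42960 kg / 29046 kg = 1.47903

1.47903


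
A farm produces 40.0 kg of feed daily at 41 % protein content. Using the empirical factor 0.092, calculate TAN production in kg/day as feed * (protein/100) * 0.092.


Protein in feed = 40.0 * 41/100 = 16.4 kg/day
TAN = protein * 0.092 = 16.4 * 0.092 = 1.5088 kg/day

1.5088 kg/day


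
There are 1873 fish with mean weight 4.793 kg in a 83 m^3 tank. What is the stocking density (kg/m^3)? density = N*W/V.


Total biomass = 1873 fish * 4.793 kg = 8977.289 kg
Density = total biomass / volume = 8977.289 / 83 = 108.16 kg/m^3

108.16 kg/m^3


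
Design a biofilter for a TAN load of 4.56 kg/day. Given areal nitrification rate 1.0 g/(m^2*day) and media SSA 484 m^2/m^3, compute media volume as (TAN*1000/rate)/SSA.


A = 4.56*1000 / 1.0 = 4560 m^2
V = 4560 / 484 = 9.42149

9.42149 m^3


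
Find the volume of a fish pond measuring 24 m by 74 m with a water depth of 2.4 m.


Base area = L * W = 24 * 74 = 1776 m^2
Volume = area * depth = 1776 * 2.4 = 4262.4 m^3

4262.4 m^3


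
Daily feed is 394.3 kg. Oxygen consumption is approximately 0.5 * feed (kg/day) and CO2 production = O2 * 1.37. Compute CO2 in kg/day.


O2 = 394.3 * 0.5 = 197.15
CO2 = 197.15 * 1.37 = 270.0955

270.0955 kg/day


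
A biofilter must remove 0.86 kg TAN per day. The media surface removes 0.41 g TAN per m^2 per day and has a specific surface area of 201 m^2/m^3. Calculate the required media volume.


A = 0.86*1000 / 0.41 = 2097.561 m^2
V = 2097.561 / 201 = 10.4356

10.4356 m^3


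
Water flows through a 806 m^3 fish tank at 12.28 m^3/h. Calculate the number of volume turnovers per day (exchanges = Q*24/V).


Daily flow volume = 12.28 m^3/h * 24 h = 294.72 m^3/day
Exchanges = daily flow / tank volume = 294.72 / 806 = 0.365658 exchanges/day

0.365658 exchanges/day


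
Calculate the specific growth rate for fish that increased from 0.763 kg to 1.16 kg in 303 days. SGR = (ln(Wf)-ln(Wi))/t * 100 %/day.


ln(W_f) = ln(1.16) = 0.14842001
ln(W_i) = ln(0.763) = -0.27049725
ln(W_f) - ln(W_i) = 0.14842001 - -0.27049725 = 0.41891726
SGR = 0.41891726 / 303 * 100 = 0.138257 %/day

0.138257 %/day


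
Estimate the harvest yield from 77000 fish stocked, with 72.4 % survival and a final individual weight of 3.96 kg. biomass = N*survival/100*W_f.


Survivors = 77000 * 72.4/100 = 55748 fish
Harvest biomass = survivors * W_f = 55748 * 3.96 = 220762.08 kg

220762.08 kg


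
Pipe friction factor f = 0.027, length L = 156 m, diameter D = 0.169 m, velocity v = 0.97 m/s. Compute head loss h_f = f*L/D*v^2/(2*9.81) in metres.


v^2 = 0.97^2 = 0.9409 m^2/s^2
L/D = 156/0.169 = 923.07692
h_f = f*(L/D)*v^2/(2g) = 0.027 * 923.07692 * 0.9409 / 19.62 = 1.19522 m

1.19522 m


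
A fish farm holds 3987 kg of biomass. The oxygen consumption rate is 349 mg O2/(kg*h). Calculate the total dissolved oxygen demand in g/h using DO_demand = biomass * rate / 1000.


Total O2 consumption (mg/h) = 3987 kg * 349 mg/(kg*h) = 1391463 mg/h
Convert to g/h: 1391463 / 1000 = 1391.463 g/h

1391.463 g/h


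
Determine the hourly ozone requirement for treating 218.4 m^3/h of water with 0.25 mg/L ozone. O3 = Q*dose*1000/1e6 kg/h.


O3 demand (mg/h) = Q * dose * 1000 = 218.4 * 0.25 * 1000 = 54600 mg/h
Convert mg to kg: 54600 / 1e6 = 0.0546 kg/h

0.0546 kg/h


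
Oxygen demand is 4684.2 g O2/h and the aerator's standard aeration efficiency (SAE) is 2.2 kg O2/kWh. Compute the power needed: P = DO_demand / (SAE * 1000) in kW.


SAE in g O2/kWh = 2.2 * 1000 = 2200 g/kWh
P = DO_demand / SAE_g = 4684.2 / 2200 = 2.12918 kW

2.12918 kW


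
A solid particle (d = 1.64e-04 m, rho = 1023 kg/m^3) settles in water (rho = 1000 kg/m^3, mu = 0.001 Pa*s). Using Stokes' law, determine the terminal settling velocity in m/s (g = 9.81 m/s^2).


Density difference: rho_p - rho_f = 1023 - 1000 = 23 kg/m^3
d^2 = (1.64e-04)^2 = 2.6896e-08 m^2
Numerator = (rho_p - rho_f) * g * d^2 = 23 * 9.81 * 2.6896e-08 = 6.0685445e-06
Denominator = 18 * mu = 18 * 0.001 = 0.018
v_s = 6.0685445e-06 / 0.018 = 3.37141e-04 m/s
Check: Re = rho_f * v_s * d / mu = 1000 * 3.37141e-04 * 1.64e-04 / 0.001 = 0.0553 < 1, so Stokes' law applies.

3.37141e-04 m/s


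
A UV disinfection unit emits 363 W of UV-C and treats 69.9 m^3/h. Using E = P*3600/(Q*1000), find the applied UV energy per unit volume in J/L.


Energy delivered per hour = 363 W * 3600 s = 1306800 J/h
Volume treated per hour = 69.9 m^3/h * 1000 = 69900 L/h
dose = 1306800 / 69900 = 18.6953 J/L

18.6953 J/L


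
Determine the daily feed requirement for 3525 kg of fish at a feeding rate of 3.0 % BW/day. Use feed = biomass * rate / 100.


Feeding rate fraction = 3.0% / 100 = 0.03
Daily feed = 3525 kg * 0.03 = 105.75 kg/day

105.75 kg/day


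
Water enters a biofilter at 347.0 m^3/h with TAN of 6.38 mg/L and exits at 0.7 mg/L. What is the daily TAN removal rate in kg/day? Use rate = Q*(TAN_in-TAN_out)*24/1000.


Concentration drop: TAN_in - TAN_out = 6.38 - 0.7 = 5.68 mg/L
Hourly TAN removed = Q * dTAN = 347.0 m^3/h * 5.68 mg/L = 1970.96 g/h  (m^3/h * mg/L = g/h)
Daily TAN removed = 1970.96 * 24 = 47303.04 g/day
Convert to kg/day: 47303.04 / 1000 = 47.30304 kg/day

47.30304 kg/day


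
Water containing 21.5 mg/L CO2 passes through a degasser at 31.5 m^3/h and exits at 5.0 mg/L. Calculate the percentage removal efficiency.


CO2_out / CO2_in = 5.0 / 21.5 = 0.23255814
Fraction remaining = 0.23255814
efficiency = (1 - 0.23255814) * 100 = 76.7442 %

76.7442 %


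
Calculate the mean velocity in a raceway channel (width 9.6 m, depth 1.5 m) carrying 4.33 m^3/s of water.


Cross-sectional area = W * d = 9.6 * 1.5 = 14.4 m^2
Velocity = Q / A = 4.33 / 14.4 = 0.300694 m/s

0.300694 m/s


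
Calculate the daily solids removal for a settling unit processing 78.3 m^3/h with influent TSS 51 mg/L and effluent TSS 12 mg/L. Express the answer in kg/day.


Concentration drop: TSS_in - TSS_out = 51 - 12 = 39 mg/L
Hourly solids removed = Q * dTSS = 78.3 m^3/h * 39 mg/L = 3053.7 g/h  (m^3/h * mg/L = g/h)
Daily solids removed = 3053.7 * 24 = 73288.8 g/day
Convert g to kg: 73288.8 / 1000 = 73.2888 kg/day

73.2888 kg/day


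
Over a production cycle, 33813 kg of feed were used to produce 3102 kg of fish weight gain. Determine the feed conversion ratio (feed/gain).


FCR = feed consumed / weight gained
FCR = 33813 kg / 3102 kg = 10.9004

10.9004


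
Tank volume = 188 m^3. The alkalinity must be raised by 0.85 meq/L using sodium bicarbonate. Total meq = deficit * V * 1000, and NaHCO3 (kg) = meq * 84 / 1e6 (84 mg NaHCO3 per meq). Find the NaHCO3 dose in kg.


Tank volume in L = 188 m^3 * 1000 = 188000 L
Total meq required = 0.85 meq/L * 188000 L = 159800 meq
NaHCO3 mass = 159800 meq * 84 mg/meq / 1e6 = 13.4232 kg

13.4232 kg


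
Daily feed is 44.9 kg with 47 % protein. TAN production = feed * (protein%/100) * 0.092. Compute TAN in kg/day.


Protein in feed = 44.9 * 47/100 = 21.103 kg/day
TAN = protein * 0.092 = 21.103 * 0.092 = 1.941476 kg/day

1.941476 kg/day


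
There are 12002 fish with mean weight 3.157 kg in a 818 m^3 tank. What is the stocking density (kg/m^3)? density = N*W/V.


Total biomass = 12002 fish * 3.157 kg = 37890.314 kg
Density = total biomass / volume = 37890.314 / 818 = 46.3207 kg/m^3

46.3207 kg/m^3


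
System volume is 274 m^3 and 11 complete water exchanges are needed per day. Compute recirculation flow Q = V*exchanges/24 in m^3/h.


Daily recirculation volume = 274 m^3 * 11 = 3014 m^3/day
Flow rate Q = daily volume / 24 h = 3014 / 24 = 125.583 m^3/h

125.583 m^3/h


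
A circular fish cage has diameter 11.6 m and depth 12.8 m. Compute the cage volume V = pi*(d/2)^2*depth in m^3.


r = d/2 = 11.6/2 = 5.8 m
Base area = pi*r^2 = pi*5.8^2 = 105.68318 m^2
Volume = 105.68318 * 12.8 = 1352.74 m^3

1352.74 m^3


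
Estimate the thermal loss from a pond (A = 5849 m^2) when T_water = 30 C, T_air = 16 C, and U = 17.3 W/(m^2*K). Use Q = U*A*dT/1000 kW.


Temperature difference dT = 30 - 16 = 14 K
Heat loss (W) = U * A * dT = 17.3 * 5849 * 14 = 1416627.8 W
Convert to kW: 1416627.8 / 1000 = 1416.6278 kW

1416.6278 kW


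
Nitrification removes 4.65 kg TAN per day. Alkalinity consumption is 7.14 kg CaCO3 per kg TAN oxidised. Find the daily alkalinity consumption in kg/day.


Alkalinity factor: 7.14 kg CaCO3 consumed per kg TAN nitrified
alk = 4.65 kg TAN * 7.14 = 33.201 kg CaCO3/day

33.201 kg CaCO3/day


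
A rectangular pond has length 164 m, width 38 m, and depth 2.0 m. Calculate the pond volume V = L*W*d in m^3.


Base area = L * W = 164 * 38 = 6232 m^2
Volume = area * depth = 6232 * 2.0 = 12464 m^3

12464 m^3


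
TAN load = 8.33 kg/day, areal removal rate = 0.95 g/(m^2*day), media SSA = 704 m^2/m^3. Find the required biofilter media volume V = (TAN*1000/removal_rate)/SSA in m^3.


A = 8.33*1000 / 0.95 = 8768.4211 m^2
V = 8768.4211 / 704 = 12.4551

12.4551 m^3


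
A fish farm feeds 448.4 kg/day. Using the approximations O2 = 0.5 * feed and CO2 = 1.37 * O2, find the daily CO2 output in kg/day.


O2 = 448.4 * 0.5 = 224.2
CO2 = 224.2 * 1.37 = 307.154

307.154 kg/day


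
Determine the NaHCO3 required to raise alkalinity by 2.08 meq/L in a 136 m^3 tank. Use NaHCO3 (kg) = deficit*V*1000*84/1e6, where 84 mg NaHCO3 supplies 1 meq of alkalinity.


Tank volume in L = 136 m^3 * 1000 = 136000 L
Total meq required = 2.08 meq/L * 136000 L = 282880 meq
NaHCO3 mass = 282880 meq * 84 mg/meq / 1e6 = 23.7619 kg

23.7619 kg


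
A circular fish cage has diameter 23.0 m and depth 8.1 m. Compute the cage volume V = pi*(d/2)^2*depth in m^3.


r = d/2 = 23.0/2 = 11.5 m
Base area = pi*r^2 = pi*11.5^2 = 415.47563 m^2
Volume = 415.47563 * 8.1 = 3365.35 m^3

3365.35 m^3


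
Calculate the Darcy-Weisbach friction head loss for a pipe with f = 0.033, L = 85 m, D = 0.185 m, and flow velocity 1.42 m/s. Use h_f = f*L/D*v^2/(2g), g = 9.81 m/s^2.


v^2 = 1.42^2 = 2.0164 m^2/s^2
L/D = 85/0.185 = 459.45946
h_f = f*(L/D)*v^2/(2g) = 0.033 * 459.45946 * 2.0164 / 19.62 = 1.55826 m

1.55826 m


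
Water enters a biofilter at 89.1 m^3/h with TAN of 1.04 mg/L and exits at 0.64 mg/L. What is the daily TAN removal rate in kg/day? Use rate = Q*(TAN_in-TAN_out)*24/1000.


Concentration drop: TAN_in - TAN_out = 1.04 - 0.64 = 0.4 mg/L
Hourly TAN removed = Q * dTAN = 89.1 m^3/h * 0.4 mg/L = 35.64 g/h  (m^3/h * mg/L = g/h)
Daily TAN removed = 35.64 * 24 = 855.36 g/day
Convert to kg/day: 855.36 / 1000 = 0.85536 kg/day

0.85536 kg/day


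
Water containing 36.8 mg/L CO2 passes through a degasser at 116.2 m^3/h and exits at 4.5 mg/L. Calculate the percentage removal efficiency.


CO2_out / CO2_in = 4.5 / 36.8 = 0.12228261
Fraction remaining = 0.12228261
efficiency = (1 - 0.12228261) * 100 = 87.7717 %

87.7717 %


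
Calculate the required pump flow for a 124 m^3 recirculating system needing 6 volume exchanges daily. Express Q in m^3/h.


Daily recirculation volume = 124 m^3 * 6 = 744 m^3/day
Flow rate Q = daily volume / 24 h = 744 / 24 = 31 m^3/h

31 m^3/h


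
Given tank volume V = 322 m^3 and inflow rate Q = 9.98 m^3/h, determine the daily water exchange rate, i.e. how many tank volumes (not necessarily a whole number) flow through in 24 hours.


Daily flow volume = 9.98 m^3/h * 24 h = 239.52 m^3/day
Exchanges = daily flow / tank volume = 239.52 / 322 = 0.743851 exchanges/day

0.743851 exchanges/day


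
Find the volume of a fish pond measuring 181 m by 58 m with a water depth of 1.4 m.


Base area = L * W = 181 * 58 = 10498 m^2
Volume = area * depth = 10498 * 1.4 = 14697.2 m^3

14697.2 m^3


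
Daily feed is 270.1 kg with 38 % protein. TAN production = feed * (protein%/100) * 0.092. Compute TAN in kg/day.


Protein in feed = 270.1 * 38/100 = 102.638 kg/day
TAN = protein * 0.092 = 102.638 * 0.092 = 9.442696 kg/day

9.442696 kg/day


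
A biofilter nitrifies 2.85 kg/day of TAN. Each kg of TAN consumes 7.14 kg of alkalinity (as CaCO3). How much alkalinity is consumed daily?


Alkalinity factor: 7.14 kg CaCO3 consumed per kg TAN nitrified
alk = 2.85 kg TAN * 7.14 = 20.349 kg CaCO3/day

20.349 kg CaCO3/day


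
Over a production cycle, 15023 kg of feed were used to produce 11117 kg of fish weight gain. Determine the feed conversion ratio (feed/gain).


FCR = feed consumed / weight gained
FCR = 15023 kg / 11117 kg = 1.35135

1.35135


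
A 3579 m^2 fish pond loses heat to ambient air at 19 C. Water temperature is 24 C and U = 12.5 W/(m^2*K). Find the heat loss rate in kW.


Temperature difference dT = 24 - 19 = 5 K
Heat loss (W) = U * A * dT = 12.5 * 3579 * 5 = 223687.5 W
Convert to kW: 223687.5 / 1000 = 223.6875 kW

223.6875 kW


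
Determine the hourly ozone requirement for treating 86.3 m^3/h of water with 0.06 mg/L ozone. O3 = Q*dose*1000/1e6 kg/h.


O3 demand (mg/h) = Q * dose * 1000 = 86.3 * 0.06 * 1000 = 5178 mg/h
Convert mg to kg: 5178 / 1e6 = 0.005178 kg/h

0.005178 kg/h


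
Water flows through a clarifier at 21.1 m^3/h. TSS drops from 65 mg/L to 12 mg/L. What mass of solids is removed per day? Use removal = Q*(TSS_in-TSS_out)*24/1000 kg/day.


Concentration drop: TSS_in - TSS_out = 65 - 12 = 53 mg/L
Hourly solids removed = Q * dTSS = 21.1 m^3/h * 53 mg/L = 1118.3 g/h  (m^3/h * mg/L = g/h)
Daily solids removed = 1118.3 * 24 = 26839.2 g/day
Convert g to kg: 26839.2 / 1000 = 26.8392 kg/day

26.8392 kg/day


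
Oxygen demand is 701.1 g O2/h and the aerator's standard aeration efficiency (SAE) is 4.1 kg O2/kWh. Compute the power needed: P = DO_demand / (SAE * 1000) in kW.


SAE in g O2/kWh = 4.1 * 1000 = 4100 g/kWh
P = DO_demand / SAE_g = 701.1 / 4100 = 0.171 kW

0.171 kW


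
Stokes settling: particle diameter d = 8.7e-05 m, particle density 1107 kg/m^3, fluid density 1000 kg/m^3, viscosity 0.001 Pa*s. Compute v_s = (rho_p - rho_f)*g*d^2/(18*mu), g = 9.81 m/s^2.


Density difference: rho_p - rho_f = 1107 - 1000 = 107 kg/m^3
d^2 = (8.7e-05)^2 = 7.569e-09 m^2
Numerator = (rho_p - rho_f) * g * d^2 = 107 * 9.81 * 7.569e-09 = 7.9449522e-06
Denominator = 18 * mu = 18 * 0.001 = 0.018
v_s = 7.9449522e-06 / 0.018 = 4.41386e-04 m/s
Check: Re = rho_f * v_s * d / mu = 1000 * 4.41386e-04 * 8.7e-05 / 0.001 = 0.0384 < 1, so Stokes' law applies.

4.41386e-04 m/s


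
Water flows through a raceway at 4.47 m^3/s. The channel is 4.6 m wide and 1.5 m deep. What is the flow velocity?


Cross-sectional area = W * d = 4.6 * 1.5 = 6.9 m^2
Velocity = Q / A = 4.47 / 6.9 = 0.647826 m/s

0.647826 m/s


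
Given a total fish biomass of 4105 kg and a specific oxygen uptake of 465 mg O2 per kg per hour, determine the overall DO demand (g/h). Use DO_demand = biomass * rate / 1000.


Total O2 consumption (mg/h) = 4105 kg * 465 mg/(kg*h) = 1908825 mg/h
Convert to g/h: 1908825 / 1000 = 1908.825 g/h

1908.825 g/h


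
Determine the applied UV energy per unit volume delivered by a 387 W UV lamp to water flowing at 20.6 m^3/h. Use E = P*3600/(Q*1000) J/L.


Energy delivered per hour = 387 W * 3600 s = 1393200 J/h
Volume treated per hour = 20.6 m^3/h * 1000 = 20600 L/h
dose = 1393200 / 20600 = 67.6311 J/L

67.6311 J/L


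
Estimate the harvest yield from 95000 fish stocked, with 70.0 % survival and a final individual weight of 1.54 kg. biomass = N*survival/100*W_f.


Survivors = 95000 * 70.0/100 = 66500 fish
Harvest biomass = survivors * W_f = 66500 * 1.54 = 102410 kg

102410 kg


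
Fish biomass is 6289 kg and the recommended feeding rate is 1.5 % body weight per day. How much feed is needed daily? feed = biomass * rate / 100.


Feeding rate fraction = 1.5% / 100 = 0.015
Daily feed = 6289 kg * 0.015 = 94.335 kg/day

94.335 kg/day


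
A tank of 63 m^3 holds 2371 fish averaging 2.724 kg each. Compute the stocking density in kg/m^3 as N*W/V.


Total biomass = 2371 fish * 2.724 kg = 6458.604 kg
Density = total biomass / volume = 6458.604 / 63 = 102.518 kg/m^3

102.518 kg/m^3


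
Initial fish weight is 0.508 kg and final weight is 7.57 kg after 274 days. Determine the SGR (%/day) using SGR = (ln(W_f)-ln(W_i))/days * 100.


ln(W_f) = ln(7.57) = 2.0241931
ln(W_i) = ln(0.508) = -0.67727383
ln(W_f) - ln(W_i) = 2.0241931 - -0.67727383 = 2.7014669
SGR = 2.7014669 / 274 * 100 = 0.985937 %/day

0.985937 %/day


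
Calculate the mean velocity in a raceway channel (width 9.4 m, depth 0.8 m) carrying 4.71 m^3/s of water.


Cross-sectional area = W * d = 9.4 * 0.8 = 7.52 m^2
Velocity = Q / A = 4.71 / 7.52 = 0.62633 m/s

0.62633 m/s


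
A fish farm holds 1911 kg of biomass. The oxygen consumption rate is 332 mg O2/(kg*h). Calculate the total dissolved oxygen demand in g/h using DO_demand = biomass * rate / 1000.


Total O2 consumption (mg/h) = 1911 kg * 332 mg/(kg*h) = 634452 mg/h
Convert to g/h: 634452 / 1000 = 634.452 g/h

634.452 g/h


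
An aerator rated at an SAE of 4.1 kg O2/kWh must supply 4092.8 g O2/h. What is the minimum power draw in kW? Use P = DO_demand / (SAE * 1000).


SAE in g O2/kWh = 4.1 * 1000 = 4100 g/kWh
P = DO_demand / SAE_g = 4092.8 / 4100 = 0.998244 kW

0.998244 kW


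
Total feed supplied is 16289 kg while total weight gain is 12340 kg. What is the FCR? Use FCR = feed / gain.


FCR = feed consumed / weight gained
FCR = 16289 kg / 12340 kg = 1.32002

1.32002


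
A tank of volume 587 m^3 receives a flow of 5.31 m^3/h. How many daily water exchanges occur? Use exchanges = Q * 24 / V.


Daily flow volume = 5.31 m^3/h * 24 h = 127.44 m^3/day
Exchanges = daily flow / tank volume = 127.44 / 587 = 0.217104 exchanges/day

0.217104 exchanges/day


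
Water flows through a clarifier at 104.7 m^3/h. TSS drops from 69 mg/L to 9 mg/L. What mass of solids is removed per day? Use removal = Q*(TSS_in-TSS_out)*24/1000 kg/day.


Concentration drop: TSS_in - TSS_out = 69 - 9 = 60 mg/L
Hourly solids removed = Q * dTSS = 104.7 m^3/h * 60 mg/L = 6282 g/h  (m^3/h * mg/L = g/h)
Daily solids removed = 6282 * 24 = 150768 g/day
Convert g to kg: 150768 / 1000 = 150.768 kg/day

150.768 kg/day


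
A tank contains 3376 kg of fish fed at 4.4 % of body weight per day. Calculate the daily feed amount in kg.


Feeding rate fraction = 4.4% / 100 = 0.044
Daily feed = 3376 kg * 0.044 = 148.544 kg/day

148.544 kg/day


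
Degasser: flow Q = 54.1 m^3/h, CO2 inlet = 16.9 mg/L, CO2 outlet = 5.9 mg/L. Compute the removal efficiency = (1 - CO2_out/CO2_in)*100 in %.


CO2_out / CO2_in = 5.9 / 16.9 = 0.34911243
Fraction remaining = 0.34911243
efficiency = (1 - 0.34911243) * 100 = 65.0888 %

65.0888 %


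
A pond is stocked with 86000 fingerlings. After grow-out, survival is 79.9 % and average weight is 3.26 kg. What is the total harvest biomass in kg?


Survivors = 86000 * 79.9/100 = 68714 fish
Harvest biomass = survivors * W_f = 68714 * 3.26 = 224007.64 kg

224007.64 kg


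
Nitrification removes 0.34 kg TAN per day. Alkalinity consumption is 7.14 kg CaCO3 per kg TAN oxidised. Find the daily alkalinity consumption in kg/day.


Alkalinity factor: 7.14 kg CaCO3 consumed per kg TAN nitrified
alk = 0.34 kg TAN * 7.14 = 2.4276 kg CaCO3/day

2.4276 kg CaCO3/day


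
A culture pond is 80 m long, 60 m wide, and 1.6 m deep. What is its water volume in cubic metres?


Base area = L * W = 80 * 60 = 4800 m^2
Volume = area * depth = 4800 * 1.6 = 7680 m^3

7680 m^3


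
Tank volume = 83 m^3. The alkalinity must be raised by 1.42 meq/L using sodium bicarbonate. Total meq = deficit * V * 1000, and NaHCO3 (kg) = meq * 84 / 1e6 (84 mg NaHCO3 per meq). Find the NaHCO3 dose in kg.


Tank volume in L = 83 m^3 * 1000 = 83000 L
Total meq required = 1.42 meq/L * 83000 L = 117860 meq
NaHCO3 mass = 117860 meq * 84 mg/meq / 1e6 = 9.90024 kg

9.90024 kg


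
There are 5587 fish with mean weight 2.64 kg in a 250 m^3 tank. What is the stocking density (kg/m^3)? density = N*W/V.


Total biomass = 5587 fish * 2.64 kg = 14749.68 kg
Density = total biomass / volume = 14749.68 / 250 = 58.9987 kg/m^3

58.9987 kg/m^3


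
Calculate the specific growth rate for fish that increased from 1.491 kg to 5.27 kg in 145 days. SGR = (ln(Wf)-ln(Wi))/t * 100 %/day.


ln(W_f) = ln(5.27) = 1.6620304
ln(W_i) = ln(1.491) = 0.39944704
ln(W_f) - ln(W_i) = 1.6620304 - 0.39944704 = 1.2625834
SGR = 1.2625834 / 145 * 100 = 0.870747 %/day

0.870747 %/day


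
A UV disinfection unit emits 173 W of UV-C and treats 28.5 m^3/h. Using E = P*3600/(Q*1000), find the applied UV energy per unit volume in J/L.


Energy delivered per hour = 173 W * 3600 s = 622800 J/h
Volume treated per hour = 28.5 m^3/h * 1000 = 28500 L/h
dose = 622800 / 28500 = 21.8526 J/L

21.8526 J/L


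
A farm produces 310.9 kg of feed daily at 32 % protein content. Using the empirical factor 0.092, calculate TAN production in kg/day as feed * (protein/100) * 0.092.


Protein in feed = 310.9 * 32/100 = 99.488 kg/day
TAN = protein * 0.092 = 99.488 * 0.092 = 9.152896 kg/day

9.152896 kg/day


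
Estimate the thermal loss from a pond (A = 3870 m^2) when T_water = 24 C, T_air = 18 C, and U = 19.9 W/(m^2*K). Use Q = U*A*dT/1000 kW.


Temperature difference dT = 24 - 18 = 6 K
Heat loss (W) = U * A * dT = 19.9 * 3870 * 6 = 462078 W
Convert to kW: 462078 / 1000 = 462.078 kW

462.078 kW


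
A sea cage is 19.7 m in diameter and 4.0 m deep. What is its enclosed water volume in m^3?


r = d/2 = 19.7/2 = 9.85 m
Base area = pi*r^2 = pi*9.85^2 = 304.80517 m^2
Volume = 304.80517 * 4.0 = 1219.22 m^3

1219.22 m^3


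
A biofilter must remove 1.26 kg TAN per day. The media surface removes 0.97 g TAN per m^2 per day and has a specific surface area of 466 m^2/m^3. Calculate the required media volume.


A = 1.26*1000 / 0.97 = 1298.9691 m^2
V = 1298.9691 / 466 = 2.78749

2.78749 m^3


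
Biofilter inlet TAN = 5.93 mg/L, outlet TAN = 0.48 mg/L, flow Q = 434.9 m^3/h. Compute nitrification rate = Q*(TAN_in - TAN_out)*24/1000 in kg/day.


Concentration drop: TAN_in - TAN_out = 5.93 - 0.48 = 5.45 mg/L
Hourly TAN removed = Q * dTAN = 434.9 m^3/h * 5.45 mg/L = 2370.205 g/h  (m^3/h * mg/L = g/h)
Daily TAN removed = 2370.205 * 24 = 56884.92 g/day
Convert to kg/day: 56884.92 / 1000 = 56.88492 kg/day

56.88492 kg/day


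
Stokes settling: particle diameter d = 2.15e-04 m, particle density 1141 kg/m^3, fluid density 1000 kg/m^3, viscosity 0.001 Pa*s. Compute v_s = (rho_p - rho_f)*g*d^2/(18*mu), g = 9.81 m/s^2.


Density difference: rho_p - rho_f = 1141 - 1000 = 141 kg/m^3
d^2 = (2.15e-04)^2 = 4.6225e-08 m^2
Numerator = (rho_p - rho_f) * g * d^2 = 141 * 9.81 * 4.6225e-08 = 6.3938882e-05
Denominator = 18 * mu = 18 * 0.001 = 0.018
v_s = 6.3938882e-05 / 0.018 = 0.00355216 m/s
Check: Re = rho_f * v_s * d / mu = 1000 * 0.00355216 * 2.15e-04 / 0.001 = 0.764 < 1, so Stokes' law applies.

0.00355216 m/s


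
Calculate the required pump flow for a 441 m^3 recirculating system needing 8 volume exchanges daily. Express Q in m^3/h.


Daily recirculation volume = 441 m^3 * 8 = 3528 m^3/day
Flow rate Q = daily volume / 24 h = 3528 / 24 = 147 m^3/h

147 m^3/h


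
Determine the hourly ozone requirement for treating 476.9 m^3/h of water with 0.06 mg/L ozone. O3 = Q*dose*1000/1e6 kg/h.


O3 demand (mg/h) = Q * dose * 1000 = 476.9 * 0.06 * 1000 = 28614 mg/h
Convert mg to kg: 28614 / 1e6 = 0.028614 kg/h

0.028614 kg/h


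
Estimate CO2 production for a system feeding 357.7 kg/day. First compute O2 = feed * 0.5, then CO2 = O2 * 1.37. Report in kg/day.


O2 = 357.7 * 0.5 = 178.85
CO2 = 178.85 * 1.37 = 245.0245

245.0245 kg/day


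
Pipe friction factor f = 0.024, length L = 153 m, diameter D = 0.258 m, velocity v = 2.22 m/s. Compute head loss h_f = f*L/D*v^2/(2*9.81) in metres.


v^2 = 2.22^2 = 4.9284 m^2/s^2
L/D = 153/0.258 = 593.02326
h_f = f*(L/D)*v^2/(2g) = 0.024 * 593.02326 * 4.9284 / 19.62 = 3.57511 m

3.57511 m


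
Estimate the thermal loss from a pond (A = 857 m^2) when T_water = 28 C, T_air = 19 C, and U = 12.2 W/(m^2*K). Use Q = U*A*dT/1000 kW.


Temperature difference dT = 28 - 19 = 9 K
Heat loss (W) = U * A * dT = 12.2 * 857 * 9 = 94098.6 W
Convert to kW: 94098.6 / 1000 = 94.0986 kW

94.0986 kW


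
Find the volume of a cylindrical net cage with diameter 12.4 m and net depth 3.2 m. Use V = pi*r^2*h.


r = d/2 = 12.4/2 = 6.2 m
Base area = pi*r^2 = pi*6.2^2 = 120.76282 m^2
Volume = 120.76282 * 3.2 = 386.441 m^3

386.441 m^3


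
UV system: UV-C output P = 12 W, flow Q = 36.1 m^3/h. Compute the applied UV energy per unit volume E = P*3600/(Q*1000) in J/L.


Energy delivered per hour = 12 W * 3600 s = 43200 J/h
Volume treated per hour = 36.1 m^3/h * 1000 = 36100 L/h
dose = 43200 / 36100 = 1.19668 J/L

1.19668 J/L


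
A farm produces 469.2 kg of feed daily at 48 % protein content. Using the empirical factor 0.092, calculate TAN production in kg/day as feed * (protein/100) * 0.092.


Protein in feed = 469.2 * 48/100 = 225.216 kg/day
TAN = protein * 0.092 = 225.216 * 0.092 = 20.719872 kg/day

20.719872 kg/day


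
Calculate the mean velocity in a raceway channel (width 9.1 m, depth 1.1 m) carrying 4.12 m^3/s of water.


Cross-sectional area = W * d = 9.1 * 1.1 = 10.01 m^2
Velocity = Q / A = 4.12 / 10.01 = 0.411588 m/s

0.411588 m/s


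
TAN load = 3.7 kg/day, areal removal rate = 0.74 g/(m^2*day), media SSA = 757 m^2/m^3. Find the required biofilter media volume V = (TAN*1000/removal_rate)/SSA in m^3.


A = 3.7*1000 / 0.74 = 5000 m^2
V = 5000 / 757 = 6.60502

6.60502 m^3


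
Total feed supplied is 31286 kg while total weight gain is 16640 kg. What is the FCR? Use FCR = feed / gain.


FCR = feed consumed / weight gained
FCR = 31286 kg / 16640 kg = 1.88017

1.88017


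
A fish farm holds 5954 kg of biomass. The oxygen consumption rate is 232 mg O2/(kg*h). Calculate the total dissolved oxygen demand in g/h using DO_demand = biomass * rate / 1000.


Total O2 consumption (mg/h) = 5954 kg * 232 mg/(kg*h) = 1381328 mg/h
Convert to g/h: 1381328 / 1000 = 1381.328 g/h

1381.328 g/h


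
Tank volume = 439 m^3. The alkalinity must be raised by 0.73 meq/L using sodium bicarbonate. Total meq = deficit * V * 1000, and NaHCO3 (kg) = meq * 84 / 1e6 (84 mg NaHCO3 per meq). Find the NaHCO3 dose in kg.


Tank volume in L = 439 m^3 * 1000 = 439000 L
Total meq required = 0.73 meq/L * 439000 L = 320470 meq
NaHCO3 mass = 320470 meq * 84 mg/meq / 1e6 = 26.9195 kg

26.9195 kg


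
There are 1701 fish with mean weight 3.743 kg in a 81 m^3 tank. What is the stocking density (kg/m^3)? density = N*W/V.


Total biomass = 1701 fish * 3.743 kg = 6366.843 kg
Density = total biomass / volume = 6366.843 / 81 = 78.603 kg/m^3

78.603 kg/m^3


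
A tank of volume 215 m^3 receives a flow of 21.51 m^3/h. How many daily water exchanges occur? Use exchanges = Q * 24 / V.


Daily flow volume = 21.51 m^3/h * 24 h = 516.24 m^3/day
Exchanges = daily flow / tank volume = 516.24 / 215 = 2.40112 exchanges/day

2.40112 exchanges/day


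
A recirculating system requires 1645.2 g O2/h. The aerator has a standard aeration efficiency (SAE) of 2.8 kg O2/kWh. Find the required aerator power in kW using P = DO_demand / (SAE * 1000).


SAE in g O2/kWh = 2.8 * 1000 = 2800 g/kWh
P = DO_demand / SAE_g = 1645.2 / 2800 = 0.587571 kW

0.587571 kW


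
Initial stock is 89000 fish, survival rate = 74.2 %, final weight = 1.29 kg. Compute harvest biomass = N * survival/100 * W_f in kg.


Survivors = 89000 * 74.2/100 = 66038 fish
Harvest biomass = survivors * W_f = 66038 * 1.29 = 85189.02 kg

85189.02 kg


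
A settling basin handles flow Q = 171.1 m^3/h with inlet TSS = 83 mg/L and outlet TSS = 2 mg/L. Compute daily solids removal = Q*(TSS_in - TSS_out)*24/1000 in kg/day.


Concentration drop: TSS_in - TSS_out = 83 - 2 = 81 mg/L
Hourly solids removed = Q * dTSS = 171.1 m^3/h * 81 mg/L = 13859.1 g/h  (m^3/h * mg/L = g/h)
Daily solids removed = 13859.1 * 24 = 332618.4 g/day
Convert g to kg: 332618.4 / 1000 = 332.6184 kg/day

332.6184 kg/day


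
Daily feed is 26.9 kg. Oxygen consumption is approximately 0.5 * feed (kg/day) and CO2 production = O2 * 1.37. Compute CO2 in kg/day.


O2 = 26.9 * 0.5 = 13.45
CO2 = 13.45 * 1.37 = 18.4265

18.4265 kg/day


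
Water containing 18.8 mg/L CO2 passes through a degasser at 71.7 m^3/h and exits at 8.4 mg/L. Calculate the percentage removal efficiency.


CO2_out / CO2_in = 8.4 / 18.8 = 0.44680851
Fraction remaining = 0.44680851
efficiency = (1 - 0.44680851) * 100 = 55.3191 %

55.3191 %


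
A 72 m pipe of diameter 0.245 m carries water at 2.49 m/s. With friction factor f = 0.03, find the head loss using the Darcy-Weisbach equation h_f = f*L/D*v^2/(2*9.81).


v^2 = 2.49^2 = 6.2001 m^2/s^2
L/D = 72/0.245 = 293.87755
h_f = f*(L/D)*v^2/(2g) = 0.03 * 293.87755 * 6.2001 / 19.62 = 2.78604 m

2.78604 m


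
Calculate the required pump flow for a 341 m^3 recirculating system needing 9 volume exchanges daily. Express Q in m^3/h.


Daily recirculation volume = 341 m^3 * 9 = 3069 m^3/day
Flow rate Q = daily volume / 24 h = 3069 / 24 = 127.875 m^3/h

127.875 m^3/h


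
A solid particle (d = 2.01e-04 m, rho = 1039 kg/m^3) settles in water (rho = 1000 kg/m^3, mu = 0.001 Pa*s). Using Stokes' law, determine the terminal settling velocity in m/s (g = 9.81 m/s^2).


Density difference: rho_p - rho_f = 1039 - 1000 = 39 kg/m^3
d^2 = (2.01e-04)^2 = 4.0401e-08 m^2
Numerator = (rho_p - rho_f) * g * d^2 = 39 * 9.81 * 4.0401e-08 = 1.5457019e-05
Denominator = 18 * mu = 18 * 0.001 = 0.018
v_s = 1.5457019e-05 / 0.018 = 8.58723e-04 m/s
Check: Re = rho_f * v_s * d / mu = 1000 * 8.58723e-04 * 2.01e-04 / 0.001 = 0.173 < 1, so Stokes' law applies.

8.58723e-04 m/s


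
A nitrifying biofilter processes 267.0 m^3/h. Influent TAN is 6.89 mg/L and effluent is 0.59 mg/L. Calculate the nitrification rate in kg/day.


Concentration drop: TAN_in - TAN_out = 6.89 - 0.59 = 6.3 mg/L
Hourly TAN removed = Q * dTAN = 267.0 m^3/h * 6.3 mg/L = 1682.1 g/h  (m^3/h * mg/L = g/h)
Daily TAN removed = 1682.1 * 24 = 40370.4 g/day
Convert to kg/day: 40370.4 / 1000 = 40.3704 kg/day

40.3704 kg/day


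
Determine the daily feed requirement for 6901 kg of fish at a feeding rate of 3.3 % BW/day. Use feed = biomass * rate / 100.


Feeding rate fraction = 3.3% / 100 = 0.033
Daily feed = 6901 kg * 0.033 = 227.733 kg/day

227.733 kg/day


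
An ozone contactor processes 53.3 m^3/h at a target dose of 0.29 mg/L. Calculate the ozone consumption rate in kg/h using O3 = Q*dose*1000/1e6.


O3 demand (mg/h) = Q * dose * 1000 = 53.3 * 0.29 * 1000 = 15457 mg/h
Convert mg to kg: 15457 / 1e6 = 0.015457 kg/h

0.015457 kg/h


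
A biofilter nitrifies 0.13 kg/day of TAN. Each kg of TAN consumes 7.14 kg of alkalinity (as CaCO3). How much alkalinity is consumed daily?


Alkalinity factor: 7.14 kg CaCO3 consumed per kg TAN nitrified
alk = 0.13 kg TAN * 7.14 = 0.9282 kg CaCO3/day

0.9282 kg CaCO3/day


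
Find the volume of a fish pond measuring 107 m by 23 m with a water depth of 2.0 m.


Base area = L * W = 107 * 23 = 2461 m^2
Volume = area * depth = 2461 * 2.0 = 4922 m^3

4922 m^3


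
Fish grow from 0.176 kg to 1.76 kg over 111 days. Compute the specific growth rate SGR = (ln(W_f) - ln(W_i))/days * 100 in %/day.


ln(W_f) = ln(1.76) = 0.56531381
ln(W_i) = ln(0.176) = -1.7372713
ln(W_f) - ln(W_i) = 0.56531381 - -1.7372713 = 2.3025851
SGR = 2.3025851 / 111 * 100 = 2.0744 %/day

2.0744 %/day


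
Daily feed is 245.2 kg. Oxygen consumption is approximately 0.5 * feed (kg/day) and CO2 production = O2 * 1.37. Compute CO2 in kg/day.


O2 = 245.2 * 0.5 = 122.6
CO2 = 122.6 * 1.37 = 167.962

167.962 kg/day


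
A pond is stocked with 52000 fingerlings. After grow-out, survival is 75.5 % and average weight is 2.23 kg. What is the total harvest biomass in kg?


Survivors = 52000 * 75.5/100 = 39260 fish
Harvest biomass = survivors * W_f = 39260 * 2.23 = 87549.8 kg

87549.8 kg


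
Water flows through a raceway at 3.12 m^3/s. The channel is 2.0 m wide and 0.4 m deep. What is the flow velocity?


Cross-sectional area = W * d = 2.0 * 0.4 = 0.8 m^2
Velocity = Q / A = 3.12 / 0.8 = 3.9 m/s

3.9 m/s


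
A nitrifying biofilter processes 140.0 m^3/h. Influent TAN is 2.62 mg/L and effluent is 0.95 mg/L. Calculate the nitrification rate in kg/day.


Concentration drop: TAN_in - TAN_out = 2.62 - 0.95 = 1.67 mg/L
Hourly TAN removed = Q * dTAN = 140.0 m^3/h * 1.67 mg/L = 233.8 g/h  (m^3/h * mg/L = g/h)
Daily TAN removed = 233.8 * 24 = 5611.2 g/day
Convert to kg/day: 5611.2 / 1000 = 5.6112 kg/day

5.6112 kg/day


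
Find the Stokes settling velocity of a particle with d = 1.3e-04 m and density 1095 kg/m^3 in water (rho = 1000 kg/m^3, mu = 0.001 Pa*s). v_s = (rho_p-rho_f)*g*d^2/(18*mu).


Density difference: rho_p - rho_f = 1095 - 1000 = 95 kg/m^3
d^2 = (1.3e-04)^2 = 1.69e-08 m^2
Numerator = (rho_p - rho_f) * g * d^2 = 95 * 9.81 * 1.69e-08 = 1.5749955e-05
Denominator = 18 * mu = 18 * 0.001 = 0.018
v_s = 1.5749955e-05 / 0.018 = 8.74997e-04 m/s
Check: Re = rho_f * v_s * d / mu = 1000 * 8.74997e-04 * 1.3e-04 / 0.001 = 0.114 < 1, so Stokes' law applies.

8.74997e-04 m/s


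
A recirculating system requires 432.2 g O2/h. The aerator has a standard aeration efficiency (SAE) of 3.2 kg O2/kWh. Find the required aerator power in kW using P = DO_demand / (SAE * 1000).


SAE in g O2/kWh = 3.2 * 1000 = 3200 g/kWh
P = DO_demand / SAE_g = 432.2 / 3200 = 0.135063 kW

0.135063 kW


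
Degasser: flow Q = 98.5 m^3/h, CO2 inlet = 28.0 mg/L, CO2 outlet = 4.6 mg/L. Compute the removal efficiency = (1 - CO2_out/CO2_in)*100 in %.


CO2_out / CO2_in = 4.6 / 28.0 = 0.16428571
Fraction remaining = 0.16428571
efficiency = (1 - 0.16428571) * 100 = 83.5714 %

83.5714 %


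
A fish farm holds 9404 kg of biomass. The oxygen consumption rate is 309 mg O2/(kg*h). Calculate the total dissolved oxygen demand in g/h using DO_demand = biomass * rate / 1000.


Total O2 consumption (mg/h) = 9404 kg * 309 mg/(kg*h) = 2905836 mg/h
Convert to g/h: 2905836 / 1000 = 2905.836 g/h

2905.836 g/h


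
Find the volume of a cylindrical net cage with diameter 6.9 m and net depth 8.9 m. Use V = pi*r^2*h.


r = d/2 = 6.9/2 = 3.45 m
Base area = pi*r^2 = pi*3.45^2 = 37.392807 m^2
Volume = 37.392807 * 8.9 = 332.796 m^3

332.796 m^3


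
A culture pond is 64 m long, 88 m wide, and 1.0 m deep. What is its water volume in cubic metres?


Base area = L * W = 64 * 88 = 5632 m^2
Volume = area * depth = 5632 * 1.0 = 5632 m^3

5632 m^3


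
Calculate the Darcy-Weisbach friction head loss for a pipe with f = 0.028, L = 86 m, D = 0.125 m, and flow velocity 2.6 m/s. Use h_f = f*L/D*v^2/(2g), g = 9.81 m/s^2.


v^2 = 2.6^2 = 6.76 m^2/s^2
L/D = 86/0.125 = 688
h_f = f*(L/D)*v^2/(2g) = 0.028 * 688 * 6.76 / 19.62 = 6.63734 m

6.63734 m


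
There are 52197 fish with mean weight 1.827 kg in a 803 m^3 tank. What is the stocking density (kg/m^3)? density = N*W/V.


Total biomass = 52197 fish * 1.827 kg = 95363.919 kg
Density = total biomass / volume = 95363.919 / 803 = 118.76 kg/m^3

118.76 kg/m^3


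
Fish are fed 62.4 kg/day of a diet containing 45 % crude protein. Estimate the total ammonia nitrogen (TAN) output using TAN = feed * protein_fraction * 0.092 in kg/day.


Protein in feed = 62.4 * 45/100 = 28.08 kg/day
TAN = protein * 0.092 = 28.08 * 0.092 = 2.58336 kg/day

2.58336 kg/day


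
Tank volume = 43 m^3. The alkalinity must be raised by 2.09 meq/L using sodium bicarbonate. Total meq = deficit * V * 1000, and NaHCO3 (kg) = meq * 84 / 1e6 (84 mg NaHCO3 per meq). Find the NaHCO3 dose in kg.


Tank volume in L = 43 m^3 * 1000 = 43000 L
Total meq required = 2.09 meq/L * 43000 L = 89870 meq
NaHCO3 mass = 89870 meq * 84 mg/meq / 1e6 = 7.54908 kg

7.54908 kg


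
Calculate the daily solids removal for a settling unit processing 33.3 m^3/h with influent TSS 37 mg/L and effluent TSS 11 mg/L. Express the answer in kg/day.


Concentration drop: TSS_in - TSS_out = 37 - 11 = 26 mg/L
Hourly solids removed = Q * dTSS = 33.3 m^3/h * 26 mg/L = 865.8 g/h  (m^3/h * mg/L = g/h)
Daily solids removed = 865.8 * 24 = 20779.2 g/day
Convert g to kg: 20779.2 / 1000 = 20.7792 kg/day

20.7792 kg/day


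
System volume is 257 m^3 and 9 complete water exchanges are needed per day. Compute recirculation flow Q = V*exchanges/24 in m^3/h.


Daily recirculation volume = 257 m^3 * 9 = 2313 m^3/day
Flow rate Q = daily volume / 24 h = 2313 / 24 = 96.375 m^3/h

96.375 m^3/h


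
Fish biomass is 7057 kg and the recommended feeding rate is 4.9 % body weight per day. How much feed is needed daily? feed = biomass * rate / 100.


Feeding rate fraction = 4.9% / 100 = 0.049
Daily feed = 7057 kg * 0.049 = 345.793 kg/day

345.793 kg/day


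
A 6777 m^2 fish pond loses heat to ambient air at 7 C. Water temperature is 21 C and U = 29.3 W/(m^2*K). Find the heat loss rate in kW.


Temperature difference dT = 21 - 7 = 14 K
Heat loss (W) = U * A * dT = 29.3 * 6777 * 14 = 2779925.4 W
Convert to kW: 2779925.4 / 1000 = 2779.9254 kW

2779.9254 kW


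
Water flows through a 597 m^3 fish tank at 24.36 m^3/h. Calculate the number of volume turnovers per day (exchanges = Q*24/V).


Daily flow volume = 24.36 m^3/h * 24 h = 584.64 m^3/day
Exchanges = daily flow / tank volume = 584.64 / 597 = 0.979296 exchanges/day

0.979296 exchanges/day


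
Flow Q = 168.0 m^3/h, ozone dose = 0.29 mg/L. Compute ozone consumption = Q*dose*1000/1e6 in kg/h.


O3 demand (mg/h) = Q * dose * 1000 = 168.0 * 0.29 * 1000 = 48720 mg/h
Convert mg to kg: 48720 / 1e6 = 0.04872 kg/h

0.04872 kg/h


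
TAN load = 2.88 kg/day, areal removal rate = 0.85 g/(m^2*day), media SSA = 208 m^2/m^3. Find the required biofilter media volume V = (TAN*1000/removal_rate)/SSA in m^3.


A = 2.88*1000 / 0.85 = 3388.2353 m^2
V = 3388.2353 / 208 = 16.2896

16.2896 m^3


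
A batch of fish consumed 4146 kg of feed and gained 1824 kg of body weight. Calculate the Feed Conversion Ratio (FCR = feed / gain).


FCR = feed consumed / weight gained
FCR = 4146 kg / 1824 kg = 2.27303

2.27303


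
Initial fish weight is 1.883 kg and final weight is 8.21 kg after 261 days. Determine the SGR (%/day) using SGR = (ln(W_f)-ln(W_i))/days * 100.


ln(W_f) = ln(8.21) = 2.1053529
ln(W_i) = ln(1.883) = 0.63286625
ln(W_f) - ln(W_i) = 2.1053529 - 0.63286625 = 1.4724867
SGR = 1.4724867 / 261 * 100 = 0.564171 %/day

0.564171 %/day


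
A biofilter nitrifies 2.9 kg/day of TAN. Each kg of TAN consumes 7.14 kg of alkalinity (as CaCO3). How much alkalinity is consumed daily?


Alkalinity factor: 7.14 kg CaCO3 consumed per kg TAN nitrified
alk = 2.9 kg TAN * 7.14 = 20.706 kg CaCO3/day

20.706 kg CaCO3/day


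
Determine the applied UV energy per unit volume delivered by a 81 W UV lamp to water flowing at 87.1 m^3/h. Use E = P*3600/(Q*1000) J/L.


Energy delivered per hour = 81 W * 3600 s = 291600 J/h
Volume treated per hour = 87.1 m^3/h * 1000 = 87100 L/h
dose = 291600 / 87100 = 3.34788 J/L

3.34788 J/L
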